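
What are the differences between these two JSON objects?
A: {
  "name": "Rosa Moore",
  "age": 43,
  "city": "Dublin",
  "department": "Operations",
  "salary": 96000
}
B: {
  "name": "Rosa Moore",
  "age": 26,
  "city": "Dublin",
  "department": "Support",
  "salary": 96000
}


Comparing each field (in key order):
  name: same
  age: DIFFERENT
  city: same
  department: DIFFERENT
  salary: same
Differences:
  age: 43 -> 26
  department: Operations -> Support

2 field(s) changed

2 changes: age, department


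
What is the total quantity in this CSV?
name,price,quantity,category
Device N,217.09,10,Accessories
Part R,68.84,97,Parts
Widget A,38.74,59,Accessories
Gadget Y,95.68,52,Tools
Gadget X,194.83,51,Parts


Computing total quantity:
Values: [10, 97, 59, 52, 51]
Sum = 269

269


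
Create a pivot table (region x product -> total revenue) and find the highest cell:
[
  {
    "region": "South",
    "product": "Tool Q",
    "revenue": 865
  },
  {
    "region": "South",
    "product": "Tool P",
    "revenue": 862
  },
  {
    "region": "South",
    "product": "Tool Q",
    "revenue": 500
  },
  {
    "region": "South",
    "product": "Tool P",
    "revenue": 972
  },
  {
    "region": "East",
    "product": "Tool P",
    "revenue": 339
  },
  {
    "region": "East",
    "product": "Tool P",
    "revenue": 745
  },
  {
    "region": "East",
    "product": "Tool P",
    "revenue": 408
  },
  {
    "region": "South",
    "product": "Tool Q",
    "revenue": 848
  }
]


Pivot: region (rows) x product (columns) -> total revenue

     Tool P        Tool Q      
East          1492             0  
South         1834          2213  

Highest: South / Tool Q = $2213

South / Tool Q = $2213


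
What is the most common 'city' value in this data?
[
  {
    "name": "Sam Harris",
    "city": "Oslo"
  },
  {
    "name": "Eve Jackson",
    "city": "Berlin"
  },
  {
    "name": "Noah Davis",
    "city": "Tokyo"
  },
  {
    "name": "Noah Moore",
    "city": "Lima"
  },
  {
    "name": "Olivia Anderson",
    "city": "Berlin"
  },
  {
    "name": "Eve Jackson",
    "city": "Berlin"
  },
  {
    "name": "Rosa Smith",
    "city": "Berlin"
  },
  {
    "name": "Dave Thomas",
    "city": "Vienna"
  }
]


Counting 'city' values across 8 records:

  Berlin: 4 ####
  Oslo: 1 #
  Tokyo: 1 #
  Lima: 1 #
  Vienna: 1 #

Most common: Berlin (4 times)

Berlin (4 times)


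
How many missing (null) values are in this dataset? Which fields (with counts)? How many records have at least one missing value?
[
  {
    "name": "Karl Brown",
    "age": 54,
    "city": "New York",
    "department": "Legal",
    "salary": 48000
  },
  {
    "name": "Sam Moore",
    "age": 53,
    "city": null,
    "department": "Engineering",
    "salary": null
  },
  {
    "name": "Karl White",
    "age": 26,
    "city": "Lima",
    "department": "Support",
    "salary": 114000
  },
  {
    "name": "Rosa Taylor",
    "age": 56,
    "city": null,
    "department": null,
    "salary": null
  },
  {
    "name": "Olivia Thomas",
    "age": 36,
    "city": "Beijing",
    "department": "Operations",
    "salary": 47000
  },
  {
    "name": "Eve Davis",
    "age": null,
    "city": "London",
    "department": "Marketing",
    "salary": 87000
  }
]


Checking for missing (null) values in 6 records:

  Karl Brown: complete
  Sam Moore: city, salary
  Karl White: complete
  Rosa Taylor: city, department, salary
  Olivia Thomas: complete
  Eve Davis: age

Per field:
  name: 0 missing
  age: 1 missing
  city: 2 missing
  department: 1 missing
  salary: 2 missing

Total missing values: 6
Records with any missing: 3

6 missing values (age: 1, city: 2, department: 1, salary: 2); 3 incomplete records


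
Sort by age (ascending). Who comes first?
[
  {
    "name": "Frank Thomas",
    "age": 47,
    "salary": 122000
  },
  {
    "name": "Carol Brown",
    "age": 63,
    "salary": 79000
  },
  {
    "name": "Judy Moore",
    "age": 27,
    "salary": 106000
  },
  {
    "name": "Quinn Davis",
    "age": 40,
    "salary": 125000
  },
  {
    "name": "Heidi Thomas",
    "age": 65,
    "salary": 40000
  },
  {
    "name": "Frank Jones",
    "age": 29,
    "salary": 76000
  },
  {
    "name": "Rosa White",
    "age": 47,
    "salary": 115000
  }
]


Sort by: age (ascending)

Sorted order:
  1. Judy Moore (age = 27)
  2. Frank Jones (age = 29)
  3. Quinn Davis (age = 40)
  4. Frank Thomas (age = 47)
  5. Rosa White (age = 47)
  6. Carol Brown (age = 63)
  7. Heidi Thomas (age = 65)

First: Judy Moore

Judy Moore


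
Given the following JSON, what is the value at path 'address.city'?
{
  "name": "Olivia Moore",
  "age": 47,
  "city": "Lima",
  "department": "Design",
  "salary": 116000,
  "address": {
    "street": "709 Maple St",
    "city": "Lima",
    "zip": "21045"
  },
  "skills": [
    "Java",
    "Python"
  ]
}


Query: address.city
Path: address -> city
Value: Lima

Lima


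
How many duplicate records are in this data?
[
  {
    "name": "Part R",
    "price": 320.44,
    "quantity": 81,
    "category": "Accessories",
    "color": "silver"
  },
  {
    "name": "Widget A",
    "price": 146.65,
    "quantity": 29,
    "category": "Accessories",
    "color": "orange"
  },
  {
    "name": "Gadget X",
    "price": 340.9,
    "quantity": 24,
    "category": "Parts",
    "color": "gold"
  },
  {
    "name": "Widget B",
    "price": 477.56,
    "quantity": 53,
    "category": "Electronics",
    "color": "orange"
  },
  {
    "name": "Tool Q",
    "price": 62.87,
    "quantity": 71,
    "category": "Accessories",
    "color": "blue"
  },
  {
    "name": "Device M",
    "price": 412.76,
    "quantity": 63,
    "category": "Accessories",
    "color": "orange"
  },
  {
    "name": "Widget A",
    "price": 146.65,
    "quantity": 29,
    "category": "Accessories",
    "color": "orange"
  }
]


Checking 7 records for duplicates:

  Row 1: Part R ($320.44, qty 81)
  Row 2: Widget A ($146.65, qty 29)
  Row 3: Gadget X ($340.9, qty 24)
  Row 4: Widget B ($477.56, qty 53)
  Row 5: Tool Q ($62.87, qty 71)
  Row 6: Device M ($412.76, qty 63)
  Row 7: Widget A ($146.65, qty 29) <-- DUPLICATE

Duplicates found: 1
Unique records: 6

1 duplicates, 6 unique


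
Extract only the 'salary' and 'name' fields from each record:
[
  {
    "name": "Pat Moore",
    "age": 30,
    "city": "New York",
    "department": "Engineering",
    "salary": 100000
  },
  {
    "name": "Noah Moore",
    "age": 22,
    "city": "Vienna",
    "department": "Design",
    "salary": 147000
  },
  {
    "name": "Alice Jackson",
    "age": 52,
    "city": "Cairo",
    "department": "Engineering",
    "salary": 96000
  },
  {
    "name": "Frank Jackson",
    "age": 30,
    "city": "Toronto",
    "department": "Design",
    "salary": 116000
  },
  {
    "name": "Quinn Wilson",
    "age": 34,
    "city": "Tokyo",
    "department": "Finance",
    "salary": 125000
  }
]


Original: 5 records with fields: name, age, city, department, salary
Keep: ['salary', 'name']
Drop: ['age', 'city', 'department']
Result: 5 records, 2 fields each

[
  {
    "salary": 100000,
    "name": "Pat Moore"
  },
  {
    "salary": 147000,
    "name": "Noah Moore"
  },
  {
    "salary": 96000,
    "name": "Alice Jackson"
  },
  {
    "salary": 116000,
    "name": "Frank Jackson"
  },
  {
    "salary": 125000,
    "name": "Quinn Wilson"
  }
]


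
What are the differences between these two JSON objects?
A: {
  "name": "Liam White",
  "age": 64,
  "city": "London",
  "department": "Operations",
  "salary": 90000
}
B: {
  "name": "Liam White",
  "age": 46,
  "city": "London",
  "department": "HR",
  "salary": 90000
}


Comparing each field (in key order):
  name: same
  age: DIFFERENT
  city: same
  department: DIFFERENT
  salary: same
Differences:
  age: 64 -> 46
  department: Operations -> HR

2 field(s) changed

2 changes: age, department


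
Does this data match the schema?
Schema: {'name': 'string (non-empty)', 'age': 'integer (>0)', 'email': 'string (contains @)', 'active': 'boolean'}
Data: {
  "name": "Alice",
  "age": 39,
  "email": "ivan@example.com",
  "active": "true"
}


Validating each field against schema:
  name: OK (non-empty string)
  age: OK (positive integer)
  email: OK (string with @)
  active: FAIL ("true" is not a boolean)

Result: INVALID (1 error: active)

INVALID (1 error: active)


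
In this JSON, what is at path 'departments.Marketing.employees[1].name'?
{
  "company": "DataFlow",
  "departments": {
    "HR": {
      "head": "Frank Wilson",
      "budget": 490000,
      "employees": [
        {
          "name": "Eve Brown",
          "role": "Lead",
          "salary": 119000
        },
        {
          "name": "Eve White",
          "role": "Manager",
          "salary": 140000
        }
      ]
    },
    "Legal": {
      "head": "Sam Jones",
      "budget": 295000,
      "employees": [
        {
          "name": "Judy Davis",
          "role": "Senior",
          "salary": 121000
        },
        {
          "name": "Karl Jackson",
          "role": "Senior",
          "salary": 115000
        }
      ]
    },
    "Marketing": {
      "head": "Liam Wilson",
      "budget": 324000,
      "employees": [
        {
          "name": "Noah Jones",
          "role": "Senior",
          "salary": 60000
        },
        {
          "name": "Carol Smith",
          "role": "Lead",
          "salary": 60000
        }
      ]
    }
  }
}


Path: departments.Marketing.employees[1].name

Navigate:
  -> departments
  -> Marketing
  -> employees[1].name = 'Carol Smith'

Carol Smith


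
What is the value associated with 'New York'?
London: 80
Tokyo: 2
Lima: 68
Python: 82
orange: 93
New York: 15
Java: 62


Looking up key 'New York'
Value: 15

15


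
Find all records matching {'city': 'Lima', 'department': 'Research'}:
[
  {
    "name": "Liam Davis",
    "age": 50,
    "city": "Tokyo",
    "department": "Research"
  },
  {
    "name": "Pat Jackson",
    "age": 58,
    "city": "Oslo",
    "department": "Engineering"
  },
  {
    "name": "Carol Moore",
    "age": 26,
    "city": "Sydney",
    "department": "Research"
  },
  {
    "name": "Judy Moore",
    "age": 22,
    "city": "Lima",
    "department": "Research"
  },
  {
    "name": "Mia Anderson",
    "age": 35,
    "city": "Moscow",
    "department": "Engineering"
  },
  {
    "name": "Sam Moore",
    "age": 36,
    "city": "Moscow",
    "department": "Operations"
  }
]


Search criteria: {'city': 'Lima', 'department': 'Research'}

Checking 6 records:
  Liam Davis: {city: Tokyo, department: Research}
  Pat Jackson: {city: Oslo, department: Engineering}
  Carol Moore: {city: Sydney, department: Research}
  Judy Moore: {city: Lima, department: Research} <-- MATCH
  Mia Anderson: {city: Moscow, department: Engineering}
  Sam Moore: {city: Moscow, department: Operations}

Matches: ["Judy Moore"]

["Judy Moore"]


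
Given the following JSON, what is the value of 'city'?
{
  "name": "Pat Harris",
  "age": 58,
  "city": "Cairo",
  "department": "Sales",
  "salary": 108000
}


Looking up field 'city'
Value: Cairo

Cairo


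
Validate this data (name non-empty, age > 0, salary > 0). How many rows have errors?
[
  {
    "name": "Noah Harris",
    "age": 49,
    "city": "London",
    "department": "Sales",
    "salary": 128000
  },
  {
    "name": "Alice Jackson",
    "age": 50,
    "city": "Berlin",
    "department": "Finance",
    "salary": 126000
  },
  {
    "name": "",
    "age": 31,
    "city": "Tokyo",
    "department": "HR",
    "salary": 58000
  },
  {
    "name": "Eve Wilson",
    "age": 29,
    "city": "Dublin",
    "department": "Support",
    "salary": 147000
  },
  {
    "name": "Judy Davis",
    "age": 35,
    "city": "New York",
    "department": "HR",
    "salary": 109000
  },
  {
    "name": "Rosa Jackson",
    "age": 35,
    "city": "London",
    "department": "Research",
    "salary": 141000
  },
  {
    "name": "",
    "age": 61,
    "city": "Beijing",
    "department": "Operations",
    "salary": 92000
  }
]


Validating 7 records:
Rules: name non-empty, age > 0, salary > 0

  Row 1 (Noah Harris): OK
  Row 2 (Alice Jackson): OK
  Row 3 (???): empty name
  Row 4 (Eve Wilson): OK
  Row 5 (Judy Davis): OK
  Row 6 (Rosa Jackson): OK
  Row 7 (???): empty name

Total errors: 2

2 errors


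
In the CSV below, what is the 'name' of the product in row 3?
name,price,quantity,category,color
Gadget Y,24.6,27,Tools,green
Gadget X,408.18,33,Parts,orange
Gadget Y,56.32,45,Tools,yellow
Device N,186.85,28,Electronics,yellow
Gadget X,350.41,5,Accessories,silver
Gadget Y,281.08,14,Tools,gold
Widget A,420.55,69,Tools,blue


Query: Row 3 ('Gadget Y'), column 'name'
Value: Gadget Y

Gadget Y


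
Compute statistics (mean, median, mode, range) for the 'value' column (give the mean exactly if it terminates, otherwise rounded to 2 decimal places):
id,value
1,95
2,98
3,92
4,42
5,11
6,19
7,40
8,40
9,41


Data: [95, 98, 92, 42, 11, 19, 40, 40, 41]
Count: 9
Sum: 478
Mean: 478/9 ≈ 53.11 (rounded to 2 decimal places)
Sorted: [11, 19, 40, 40, 41, 42, 92, 95, 98]
Median: 41.0
Mode: 40 (2 times)
Range: 98 - 11 = 87
Min: 11, Max: 98

mean≈53.11, median=41.0, mode=40, range=87


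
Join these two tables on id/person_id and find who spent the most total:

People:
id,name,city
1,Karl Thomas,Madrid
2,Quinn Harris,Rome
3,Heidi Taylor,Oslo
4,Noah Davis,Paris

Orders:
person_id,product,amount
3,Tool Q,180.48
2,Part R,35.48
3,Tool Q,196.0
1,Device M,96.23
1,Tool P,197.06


Join on: people.id = orders.person_id

Joined rows:
  Heidi Taylor (Oslo) bought Tool Q for $180.48
  Quinn Harris (Rome) bought Part R for $35.48
  Heidi Taylor (Oslo) bought Tool Q for $196.0
  Karl Thomas (Madrid) bought Device M for $96.23
  Karl Thomas (Madrid) bought Tool P for $197.06

Total per person:
  Heidi Taylor: $376.48
  Karl Thomas: $293.29
  Quinn Harris: $35.48

Top spender: Heidi Taylor ($376.48)

Heidi Taylor ($376.48)


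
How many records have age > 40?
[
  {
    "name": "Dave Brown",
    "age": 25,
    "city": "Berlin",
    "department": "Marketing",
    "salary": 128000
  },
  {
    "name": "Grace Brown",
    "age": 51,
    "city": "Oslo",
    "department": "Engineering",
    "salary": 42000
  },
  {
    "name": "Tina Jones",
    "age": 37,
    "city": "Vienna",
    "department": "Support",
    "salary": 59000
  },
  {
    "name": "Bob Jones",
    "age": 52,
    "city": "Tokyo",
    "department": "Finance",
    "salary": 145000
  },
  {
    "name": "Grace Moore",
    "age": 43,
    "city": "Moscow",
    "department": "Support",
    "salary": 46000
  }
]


Data: 5 records
Condition: age > 40

Checking each record:
  Dave Brown: 25
  Grace Brown: 51 MATCH
  Tina Jones: 37
  Bob Jones: 52 MATCH
  Grace Moore: 43 MATCH

Count: 3

3


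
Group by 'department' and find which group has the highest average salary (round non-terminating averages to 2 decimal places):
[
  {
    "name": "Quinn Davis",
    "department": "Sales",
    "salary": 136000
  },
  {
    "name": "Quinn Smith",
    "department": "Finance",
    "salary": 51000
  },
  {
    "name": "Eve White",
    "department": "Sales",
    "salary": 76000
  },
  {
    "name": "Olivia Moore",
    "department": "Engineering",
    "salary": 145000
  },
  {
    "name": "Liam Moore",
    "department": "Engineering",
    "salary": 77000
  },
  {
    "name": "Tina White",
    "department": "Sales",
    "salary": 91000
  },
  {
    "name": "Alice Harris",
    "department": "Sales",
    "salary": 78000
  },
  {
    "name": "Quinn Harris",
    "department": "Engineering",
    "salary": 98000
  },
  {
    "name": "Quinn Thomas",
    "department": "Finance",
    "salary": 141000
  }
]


Group by: department

Groups:
  Engineering: 3 people, avg salary = 320000/3 ≈ $106666.67
  Finance: 2 people, avg salary = 192000/2 = $96000
  Sales: 4 people, avg salary = 381000/4 = $95250

Highest average salary: Engineering (≈$106666.67)

Engineering (≈$106666.67)


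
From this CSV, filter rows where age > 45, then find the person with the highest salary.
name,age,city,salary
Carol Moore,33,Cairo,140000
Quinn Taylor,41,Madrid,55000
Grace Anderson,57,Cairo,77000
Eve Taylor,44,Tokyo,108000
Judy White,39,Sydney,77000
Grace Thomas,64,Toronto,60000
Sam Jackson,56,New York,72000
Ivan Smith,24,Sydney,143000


Filter: age > 45
Sort by: salary (descending)

Filtered records (3):
  Grace Anderson, age 57, salary $77000
  Sam Jackson, age 56, salary $72000
  Grace Thomas, age 64, salary $60000

Highest salary: Grace Anderson ($77000)

Grace Anderson


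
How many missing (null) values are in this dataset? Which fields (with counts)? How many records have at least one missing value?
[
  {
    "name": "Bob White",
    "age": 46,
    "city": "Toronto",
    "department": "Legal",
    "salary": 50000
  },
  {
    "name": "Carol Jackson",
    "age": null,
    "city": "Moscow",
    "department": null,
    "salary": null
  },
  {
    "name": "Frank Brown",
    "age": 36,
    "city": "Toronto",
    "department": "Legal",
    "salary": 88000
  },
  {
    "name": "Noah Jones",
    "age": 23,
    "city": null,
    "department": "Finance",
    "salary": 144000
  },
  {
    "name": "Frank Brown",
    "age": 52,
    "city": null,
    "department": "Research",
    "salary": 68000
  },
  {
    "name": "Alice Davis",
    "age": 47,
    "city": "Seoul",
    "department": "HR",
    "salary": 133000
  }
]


Checking for missing (null) values in 6 records:

  Bob White: complete
  Carol Jackson: age, department, salary
  Frank Brown: complete
  Noah Jones: city
  Frank Brown: city
  Alice Davis: complete

Per field:
  name: 0 missing
  age: 1 missing
  city: 2 missing
  department: 1 missing
  salary: 1 missing

Total missing values: 5
Records with any missing: 3

5 missing values (age: 1, city: 2, department: 1, salary: 1); 3 incomplete records


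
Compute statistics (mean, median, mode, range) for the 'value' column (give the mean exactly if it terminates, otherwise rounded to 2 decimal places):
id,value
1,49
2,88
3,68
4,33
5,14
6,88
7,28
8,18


Data: [49, 88, 68, 33, 14, 88, 28, 18]
Count: 8
Sum: 386
Mean: 386/8 = 48.25
Sorted: [14, 18, 28, 33, 49, 68, 88, 88]
Median: 41.0
Mode: 88 (2 times)
Range: 88 - 14 = 74
Min: 14, Max: 88

mean=48.25, median=41.0, mode=88, range=74


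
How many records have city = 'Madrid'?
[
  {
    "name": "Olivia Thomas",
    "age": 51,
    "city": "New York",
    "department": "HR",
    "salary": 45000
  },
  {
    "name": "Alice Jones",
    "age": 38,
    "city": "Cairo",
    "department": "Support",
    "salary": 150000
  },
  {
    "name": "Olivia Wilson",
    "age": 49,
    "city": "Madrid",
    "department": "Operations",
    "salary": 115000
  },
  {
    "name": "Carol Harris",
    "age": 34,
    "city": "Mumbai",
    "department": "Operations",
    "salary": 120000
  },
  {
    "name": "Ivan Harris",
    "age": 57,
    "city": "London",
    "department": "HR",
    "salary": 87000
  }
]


Data: 5 records
Condition: city = 'Madrid'

Checking each record:
  Olivia Thomas: New York
  Alice Jones: Cairo
  Olivia Wilson: Madrid MATCH
  Carol Harris: Mumbai
  Ivan Harris: London

Count: 1

1


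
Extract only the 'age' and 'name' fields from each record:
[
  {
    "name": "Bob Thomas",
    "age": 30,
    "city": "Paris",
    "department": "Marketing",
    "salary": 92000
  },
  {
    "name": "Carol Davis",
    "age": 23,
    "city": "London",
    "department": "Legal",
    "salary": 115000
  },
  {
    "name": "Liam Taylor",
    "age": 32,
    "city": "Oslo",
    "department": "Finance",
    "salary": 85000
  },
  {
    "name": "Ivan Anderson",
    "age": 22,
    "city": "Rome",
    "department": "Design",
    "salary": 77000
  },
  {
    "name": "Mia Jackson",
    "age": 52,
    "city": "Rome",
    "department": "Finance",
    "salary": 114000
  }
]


Original: 5 records with fields: name, age, city, department, salary
Keep: ['age', 'name']
Drop: ['city', 'department', 'salary']
Result: 5 records, 2 fields each

[
  {
    "age": 30,
    "name": "Bob Thomas"
  },
  {
    "age": 23,
    "name": "Carol Davis"
  },
  {
    "age": 32,
    "name": "Liam Taylor"
  },
  {
    "age": 22,
    "name": "Ivan Anderson"
  },
  {
    "age": 52,
    "name": "Mia Jackson"
  }
]


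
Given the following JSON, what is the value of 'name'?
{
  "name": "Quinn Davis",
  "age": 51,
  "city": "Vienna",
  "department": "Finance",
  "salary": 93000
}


Looking up field 'name'
Value: Quinn Davis

Quinn Davis


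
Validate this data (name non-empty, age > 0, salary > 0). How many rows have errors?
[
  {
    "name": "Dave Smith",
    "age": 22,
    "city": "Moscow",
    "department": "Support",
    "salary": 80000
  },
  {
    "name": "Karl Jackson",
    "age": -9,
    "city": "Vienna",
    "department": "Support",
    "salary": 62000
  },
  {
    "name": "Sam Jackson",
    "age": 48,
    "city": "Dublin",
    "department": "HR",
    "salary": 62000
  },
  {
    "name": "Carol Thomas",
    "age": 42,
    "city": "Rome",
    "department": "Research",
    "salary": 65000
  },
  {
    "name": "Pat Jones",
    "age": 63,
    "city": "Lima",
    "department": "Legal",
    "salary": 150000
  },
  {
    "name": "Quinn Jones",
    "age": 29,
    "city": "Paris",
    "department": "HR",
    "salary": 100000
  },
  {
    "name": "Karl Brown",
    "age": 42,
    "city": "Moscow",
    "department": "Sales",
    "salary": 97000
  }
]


Validating 7 records:
Rules: name non-empty, age > 0, salary > 0

  Row 1 (Dave Smith): OK
  Row 2 (Karl Jackson): negative age: -9
  Row 3 (Sam Jackson): OK
  Row 4 (Carol Thomas): OK
  Row 5 (Pat Jones): OK
  Row 6 (Quinn Jones): OK
  Row 7 (Karl Brown): OK

Total errors: 1

1 errors


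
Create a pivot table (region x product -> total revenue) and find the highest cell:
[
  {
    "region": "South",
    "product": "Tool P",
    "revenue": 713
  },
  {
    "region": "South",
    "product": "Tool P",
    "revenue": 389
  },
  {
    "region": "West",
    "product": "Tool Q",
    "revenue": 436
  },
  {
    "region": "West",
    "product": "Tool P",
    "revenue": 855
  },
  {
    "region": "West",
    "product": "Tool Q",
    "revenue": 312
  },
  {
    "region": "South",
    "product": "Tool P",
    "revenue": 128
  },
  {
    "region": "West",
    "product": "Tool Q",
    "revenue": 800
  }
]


Pivot: region (rows) x product (columns) -> total revenue

     Tool P        Tool Q      
South         1230             0  
West           855          1548  

Highest: West / Tool Q = $1548

West / Tool Q = $1548


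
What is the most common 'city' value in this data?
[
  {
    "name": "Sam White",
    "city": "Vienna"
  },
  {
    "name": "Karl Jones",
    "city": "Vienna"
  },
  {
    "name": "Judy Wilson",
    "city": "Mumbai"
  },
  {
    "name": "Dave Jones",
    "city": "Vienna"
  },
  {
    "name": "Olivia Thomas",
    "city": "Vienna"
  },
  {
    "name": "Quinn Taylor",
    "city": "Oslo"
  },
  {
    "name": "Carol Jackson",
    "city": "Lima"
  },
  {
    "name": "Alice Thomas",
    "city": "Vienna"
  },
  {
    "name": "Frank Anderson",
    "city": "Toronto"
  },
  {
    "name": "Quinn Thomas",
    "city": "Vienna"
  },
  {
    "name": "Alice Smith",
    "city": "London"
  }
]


Counting 'city' values across 11 records:

  Vienna: 6 ######
  Mumbai: 1 #
  Oslo: 1 #
  Lima: 1 #
  Toronto: 1 #
  London: 1 #

Most common: Vienna (6 times)

Vienna (6 times)


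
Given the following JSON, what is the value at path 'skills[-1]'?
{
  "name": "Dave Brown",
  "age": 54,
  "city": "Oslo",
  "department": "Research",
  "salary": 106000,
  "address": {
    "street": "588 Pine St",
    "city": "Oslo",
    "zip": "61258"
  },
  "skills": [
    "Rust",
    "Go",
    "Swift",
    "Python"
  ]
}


Query: skills[-1]
Path: skills -> last element
Value: Python

Python


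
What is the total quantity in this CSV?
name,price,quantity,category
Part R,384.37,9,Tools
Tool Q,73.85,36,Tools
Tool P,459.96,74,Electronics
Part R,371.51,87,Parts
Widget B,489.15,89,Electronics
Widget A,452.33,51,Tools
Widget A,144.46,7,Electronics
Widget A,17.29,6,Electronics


Computing total quantity:
Values: [9, 36, 74, 87, 89, 51, 7, 6]
Sum = 359

359


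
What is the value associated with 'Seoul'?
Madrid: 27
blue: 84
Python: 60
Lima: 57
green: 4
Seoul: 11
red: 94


Looking up key 'Seoul'
Value: 11

11


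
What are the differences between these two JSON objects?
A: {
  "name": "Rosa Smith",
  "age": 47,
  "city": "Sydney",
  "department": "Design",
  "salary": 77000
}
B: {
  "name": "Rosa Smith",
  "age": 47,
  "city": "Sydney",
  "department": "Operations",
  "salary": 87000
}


Comparing each field (in key order):
  name: same
  age: same
  city: same
  department: DIFFERENT
  salary: DIFFERENT
Differences:
  department: Design -> Operations
  salary: 77000 -> 87000

2 field(s) changed

2 changes: department, salary


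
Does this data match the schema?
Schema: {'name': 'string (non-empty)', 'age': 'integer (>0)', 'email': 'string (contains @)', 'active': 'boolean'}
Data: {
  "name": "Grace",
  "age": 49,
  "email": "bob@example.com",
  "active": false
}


Validating each field against schema:
  name: OK (non-empty string)
  age: OK (positive integer)
  email: OK (string with @)
  active: OK (boolean)

Result: VALID

VALID


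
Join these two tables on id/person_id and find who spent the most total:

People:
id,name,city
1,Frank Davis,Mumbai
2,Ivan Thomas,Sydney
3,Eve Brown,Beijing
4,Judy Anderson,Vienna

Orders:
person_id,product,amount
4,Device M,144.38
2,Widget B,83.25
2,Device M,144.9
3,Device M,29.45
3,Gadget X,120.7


Join on: people.id = orders.person_id

Joined rows:
  Judy Anderson (Vienna) bought Device M for $144.38
  Ivan Thomas (Sydney) bought Widget B for $83.25
  Ivan Thomas (Sydney) bought Device M for $144.9
  Eve Brown (Beijing) bought Device M for $29.45
  Eve Brown (Beijing) bought Gadget X for $120.7

Total per person:
  Ivan Thomas: $228.15
  Eve Brown: $150.15
  Judy Anderson: $144.38

Top spender: Ivan Thomas ($228.15)

Ivan Thomas ($228.15)


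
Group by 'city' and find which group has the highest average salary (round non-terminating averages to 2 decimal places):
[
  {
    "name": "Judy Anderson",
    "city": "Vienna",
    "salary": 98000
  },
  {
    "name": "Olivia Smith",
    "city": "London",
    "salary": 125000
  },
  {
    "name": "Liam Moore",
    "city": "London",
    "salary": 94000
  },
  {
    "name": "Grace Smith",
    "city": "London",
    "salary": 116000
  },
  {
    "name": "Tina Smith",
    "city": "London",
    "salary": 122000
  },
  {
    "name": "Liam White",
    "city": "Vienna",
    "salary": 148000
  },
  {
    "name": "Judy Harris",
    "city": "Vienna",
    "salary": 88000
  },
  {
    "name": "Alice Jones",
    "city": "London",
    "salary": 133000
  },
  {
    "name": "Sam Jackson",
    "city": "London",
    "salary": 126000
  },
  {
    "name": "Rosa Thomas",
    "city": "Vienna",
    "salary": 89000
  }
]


Group by: city

Groups:
  London: 6 people, avg salary = 716000/6 ≈ $119333.33
  Vienna: 4 people, avg salary = 423000/4 = $105750

Highest average salary: London (≈$119333.33)

London (≈$119333.33)


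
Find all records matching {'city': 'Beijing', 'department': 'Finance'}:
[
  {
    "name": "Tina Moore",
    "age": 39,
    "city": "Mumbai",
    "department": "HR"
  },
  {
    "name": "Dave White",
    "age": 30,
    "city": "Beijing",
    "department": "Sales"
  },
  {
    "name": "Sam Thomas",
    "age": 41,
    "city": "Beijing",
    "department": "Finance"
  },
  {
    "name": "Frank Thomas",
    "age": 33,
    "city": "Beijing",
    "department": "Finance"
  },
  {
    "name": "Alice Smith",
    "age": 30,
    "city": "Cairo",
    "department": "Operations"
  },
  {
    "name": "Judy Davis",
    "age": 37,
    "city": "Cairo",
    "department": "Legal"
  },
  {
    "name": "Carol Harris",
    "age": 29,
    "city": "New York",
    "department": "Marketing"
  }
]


Search criteria: {'city': 'Beijing', 'department': 'Finance'}

Checking 7 records:
  Tina Moore: {city: Mumbai, department: HR}
  Dave White: {city: Beijing, department: Sales}
  Sam Thomas: {city: Beijing, department: Finance} <-- MATCH
  Frank Thomas: {city: Beijing, department: Finance} <-- MATCH
  Alice Smith: {city: Cairo, department: Operations}
  Judy Davis: {city: Cairo, department: Legal}
  Carol Harris: {city: New York, department: Marketing}

Matches: ["Sam Thomas", "Frank Thomas"]

["Sam Thomas", "Frank Thomas"]


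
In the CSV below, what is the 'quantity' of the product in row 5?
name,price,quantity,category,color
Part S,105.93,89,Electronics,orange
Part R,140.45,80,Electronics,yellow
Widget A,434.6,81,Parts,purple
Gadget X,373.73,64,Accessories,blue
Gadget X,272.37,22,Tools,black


Query: Row 5 ('Gadget X'), column 'quantity'
Value: 22

22


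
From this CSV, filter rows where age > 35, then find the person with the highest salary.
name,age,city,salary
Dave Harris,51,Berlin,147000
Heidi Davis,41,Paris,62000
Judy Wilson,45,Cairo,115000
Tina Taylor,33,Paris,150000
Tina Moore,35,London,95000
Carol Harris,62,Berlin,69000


Filter: age > 35
Sort by: salary (descending)

Filtered records (4):
  Dave Harris, age 51, salary $147000
  Judy Wilson, age 45, salary $115000
  Carol Harris, age 62, salary $69000
  Heidi Davis, age 41, salary $62000

Highest salary: Dave Harris ($147000)

Dave Harris


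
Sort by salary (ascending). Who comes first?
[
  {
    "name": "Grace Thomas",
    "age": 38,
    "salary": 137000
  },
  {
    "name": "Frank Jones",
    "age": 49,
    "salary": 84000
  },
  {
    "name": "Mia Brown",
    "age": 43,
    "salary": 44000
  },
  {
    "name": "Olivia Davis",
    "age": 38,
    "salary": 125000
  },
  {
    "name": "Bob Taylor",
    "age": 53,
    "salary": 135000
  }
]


Sort by: salary (ascending)

Sorted order:
  1. Mia Brown (salary = 44000)
  2. Frank Jones (salary = 84000)
  3. Olivia Davis (salary = 125000)
  4. Bob Taylor (salary = 135000)
  5. Grace Thomas (salary = 137000)

First: Mia Brown

Mia Brown


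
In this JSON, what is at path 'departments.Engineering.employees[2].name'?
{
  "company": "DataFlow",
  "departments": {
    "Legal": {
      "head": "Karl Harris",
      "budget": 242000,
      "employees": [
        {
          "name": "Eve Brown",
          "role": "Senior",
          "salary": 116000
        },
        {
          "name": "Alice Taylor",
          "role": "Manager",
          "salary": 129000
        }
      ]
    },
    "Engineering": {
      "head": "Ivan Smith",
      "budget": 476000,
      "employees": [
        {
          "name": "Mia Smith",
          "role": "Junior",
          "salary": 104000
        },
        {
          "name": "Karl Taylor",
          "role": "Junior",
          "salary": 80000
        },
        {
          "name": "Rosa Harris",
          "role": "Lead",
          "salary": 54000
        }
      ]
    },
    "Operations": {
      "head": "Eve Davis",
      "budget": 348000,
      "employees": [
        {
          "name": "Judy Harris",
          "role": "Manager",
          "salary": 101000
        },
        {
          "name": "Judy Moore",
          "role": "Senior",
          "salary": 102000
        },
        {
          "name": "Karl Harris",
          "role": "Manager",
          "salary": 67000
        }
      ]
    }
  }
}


Path: departments.Engineering.employees[2].name

Navigate:
  -> departments
  -> Engineering
  -> employees[2].name = 'Rosa Harris'

Rosa Harris


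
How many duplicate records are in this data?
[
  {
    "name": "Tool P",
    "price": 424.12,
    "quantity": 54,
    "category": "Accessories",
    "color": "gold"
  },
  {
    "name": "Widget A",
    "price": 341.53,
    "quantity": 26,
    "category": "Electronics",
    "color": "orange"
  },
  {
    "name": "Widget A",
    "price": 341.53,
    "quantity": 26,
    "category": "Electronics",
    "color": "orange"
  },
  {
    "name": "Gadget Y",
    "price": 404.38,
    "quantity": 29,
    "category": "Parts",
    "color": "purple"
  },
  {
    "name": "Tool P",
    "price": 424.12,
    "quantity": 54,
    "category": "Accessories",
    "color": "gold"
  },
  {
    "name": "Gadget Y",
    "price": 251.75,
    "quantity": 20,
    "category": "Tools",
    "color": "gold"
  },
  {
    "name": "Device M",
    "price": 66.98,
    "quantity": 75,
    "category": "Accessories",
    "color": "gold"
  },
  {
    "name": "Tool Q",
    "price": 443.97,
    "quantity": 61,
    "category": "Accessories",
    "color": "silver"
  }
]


Checking 8 records for duplicates:

  Row 1: Tool P ($424.12, qty 54)
  Row 2: Widget A ($341.53, qty 26)
  Row 3: Widget A ($341.53, qty 26) <-- DUPLICATE
  Row 4: Gadget Y ($404.38, qty 29)
  Row 5: Tool P ($424.12, qty 54) <-- DUPLICATE
  Row 6: Gadget Y ($251.75, qty 20)
  Row 7: Device M ($66.98, qty 75)
  Row 8: Tool Q ($443.97, qty 61)

Duplicates found: 2
Unique records: 6

2 duplicates, 6 unique


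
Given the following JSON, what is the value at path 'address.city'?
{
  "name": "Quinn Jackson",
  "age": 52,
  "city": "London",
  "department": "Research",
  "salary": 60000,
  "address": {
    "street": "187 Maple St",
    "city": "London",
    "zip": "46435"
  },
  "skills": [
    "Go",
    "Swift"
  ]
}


Query: address.city
Path: address -> city
Value: London

London


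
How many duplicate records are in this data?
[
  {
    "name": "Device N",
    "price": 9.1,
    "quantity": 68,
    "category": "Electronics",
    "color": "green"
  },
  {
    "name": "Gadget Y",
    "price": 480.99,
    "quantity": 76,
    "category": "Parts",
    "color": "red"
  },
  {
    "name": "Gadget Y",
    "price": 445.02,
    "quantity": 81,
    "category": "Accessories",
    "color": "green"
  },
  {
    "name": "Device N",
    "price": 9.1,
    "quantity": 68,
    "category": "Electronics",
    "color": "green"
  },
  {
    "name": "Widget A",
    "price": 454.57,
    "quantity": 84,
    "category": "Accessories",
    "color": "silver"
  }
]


Checking 5 records for duplicates:

  Row 1: Device N ($9.1, qty 68)
  Row 2: Gadget Y ($480.99, qty 76)
  Row 3: Gadget Y ($445.02, qty 81)
  Row 4: Device N ($9.1, qty 68) <-- DUPLICATE
  Row 5: Widget A ($454.57, qty 84)

Duplicates found: 1
Unique records: 4

1 duplicates, 4 unique


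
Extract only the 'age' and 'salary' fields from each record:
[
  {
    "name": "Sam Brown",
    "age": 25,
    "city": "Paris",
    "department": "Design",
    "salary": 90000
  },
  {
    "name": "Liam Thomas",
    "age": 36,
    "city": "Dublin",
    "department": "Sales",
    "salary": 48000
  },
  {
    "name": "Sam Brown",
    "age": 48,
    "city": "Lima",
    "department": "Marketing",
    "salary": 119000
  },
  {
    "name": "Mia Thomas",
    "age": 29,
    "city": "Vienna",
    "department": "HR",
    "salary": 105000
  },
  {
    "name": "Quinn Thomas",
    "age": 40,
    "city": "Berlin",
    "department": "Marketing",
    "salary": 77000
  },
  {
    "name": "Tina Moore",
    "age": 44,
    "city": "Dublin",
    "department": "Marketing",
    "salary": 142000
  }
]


Original: 6 records with fields: name, age, city, department, salary
Keep: ['age', 'salary']
Drop: ['name', 'city', 'department']
Result: 6 records, 2 fields each

[
  {
    "age": 25,
    "salary": 90000
  },
  {
    "age": 36,
    "salary": 48000
  },
  {
    "age": 48,
    "salary": 119000
  },
  {
    "age": 29,
    "salary": 105000
  },
  {
    "age": 40,
    "salary": 77000
  },
  {
    "age": 44,
    "salary": 142000
  }
]


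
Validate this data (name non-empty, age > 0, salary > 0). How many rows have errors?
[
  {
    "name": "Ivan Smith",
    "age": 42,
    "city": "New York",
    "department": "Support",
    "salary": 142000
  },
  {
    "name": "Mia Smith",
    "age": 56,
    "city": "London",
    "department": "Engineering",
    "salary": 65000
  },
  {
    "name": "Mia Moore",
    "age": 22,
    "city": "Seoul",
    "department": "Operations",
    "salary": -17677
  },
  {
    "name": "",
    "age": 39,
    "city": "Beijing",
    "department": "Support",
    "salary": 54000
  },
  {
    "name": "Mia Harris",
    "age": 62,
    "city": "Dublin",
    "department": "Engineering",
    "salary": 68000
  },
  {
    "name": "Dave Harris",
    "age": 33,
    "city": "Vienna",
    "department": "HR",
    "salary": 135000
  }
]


Validating 6 records:
Rules: name non-empty, age > 0, salary > 0

  Row 1 (Ivan Smith): OK
  Row 2 (Mia Smith): OK
  Row 3 (Mia Moore): negative salary: -17677
  Row 4 (???): empty name
  Row 5 (Mia Harris): OK
  Row 6 (Dave Harris): OK

Total errors: 2

2 errors


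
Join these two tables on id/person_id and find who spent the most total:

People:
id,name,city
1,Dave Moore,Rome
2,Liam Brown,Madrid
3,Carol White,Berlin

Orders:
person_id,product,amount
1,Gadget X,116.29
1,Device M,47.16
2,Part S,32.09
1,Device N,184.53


Join on: people.id = orders.person_id

Joined rows:
  Dave Moore (Rome) bought Gadget X for $116.29
  Dave Moore (Rome) bought Device M for $47.16
  Liam Brown (Madrid) bought Part S for $32.09
  Dave Moore (Rome) bought Device N for $184.53

Total per person:
  Dave Moore: $347.98
  Liam Brown: $32.09

Top spender: Dave Moore ($347.98)

Dave Moore ($347.98)


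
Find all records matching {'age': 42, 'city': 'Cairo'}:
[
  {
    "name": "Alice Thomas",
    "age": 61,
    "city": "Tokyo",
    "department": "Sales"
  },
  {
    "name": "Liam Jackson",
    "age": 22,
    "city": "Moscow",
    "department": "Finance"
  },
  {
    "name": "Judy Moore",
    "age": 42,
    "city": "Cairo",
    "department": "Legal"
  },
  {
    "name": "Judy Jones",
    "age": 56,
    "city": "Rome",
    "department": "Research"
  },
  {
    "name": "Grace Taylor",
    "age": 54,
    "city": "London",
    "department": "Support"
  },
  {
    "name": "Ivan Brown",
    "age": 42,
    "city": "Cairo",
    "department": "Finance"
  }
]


Search criteria: {'age': 42, 'city': 'Cairo'}

Checking 6 records:
  Alice Thomas: {age: 61, city: Tokyo}
  Liam Jackson: {age: 22, city: Moscow}
  Judy Moore: {age: 42, city: Cairo} <-- MATCH
  Judy Jones: {age: 56, city: Rome}
  Grace Taylor: {age: 54, city: London}
  Ivan Brown: {age: 42, city: Cairo} <-- MATCH

Matches: ["Judy Moore", "Ivan Brown"]

["Judy Moore", "Ivan Brown"]


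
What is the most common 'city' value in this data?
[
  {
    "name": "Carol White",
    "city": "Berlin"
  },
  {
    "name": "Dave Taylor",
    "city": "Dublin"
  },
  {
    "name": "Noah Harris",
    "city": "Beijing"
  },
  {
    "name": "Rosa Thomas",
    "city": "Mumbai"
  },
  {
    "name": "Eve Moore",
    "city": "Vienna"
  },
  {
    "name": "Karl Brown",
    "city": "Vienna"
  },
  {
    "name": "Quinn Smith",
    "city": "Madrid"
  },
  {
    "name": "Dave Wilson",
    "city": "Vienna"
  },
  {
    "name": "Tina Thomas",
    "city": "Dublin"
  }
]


Counting 'city' values across 9 records:

  Vienna: 3 ###
  Dublin: 2 ##
  Berlin: 1 #
  Beijing: 1 #
  Mumbai: 1 #
  Madrid: 1 #

Most common: Vienna (3 times)

Vienna (3 times)


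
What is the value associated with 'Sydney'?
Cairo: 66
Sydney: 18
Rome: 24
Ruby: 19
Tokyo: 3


Looking up key 'Sydney'
Value: 18

18


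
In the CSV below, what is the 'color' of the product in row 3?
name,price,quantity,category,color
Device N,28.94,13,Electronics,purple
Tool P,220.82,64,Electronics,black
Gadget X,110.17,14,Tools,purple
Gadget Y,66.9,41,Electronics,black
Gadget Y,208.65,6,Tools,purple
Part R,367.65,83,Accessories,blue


Query: Row 3 ('Gadget X'), column 'color'
Value: purple

purple


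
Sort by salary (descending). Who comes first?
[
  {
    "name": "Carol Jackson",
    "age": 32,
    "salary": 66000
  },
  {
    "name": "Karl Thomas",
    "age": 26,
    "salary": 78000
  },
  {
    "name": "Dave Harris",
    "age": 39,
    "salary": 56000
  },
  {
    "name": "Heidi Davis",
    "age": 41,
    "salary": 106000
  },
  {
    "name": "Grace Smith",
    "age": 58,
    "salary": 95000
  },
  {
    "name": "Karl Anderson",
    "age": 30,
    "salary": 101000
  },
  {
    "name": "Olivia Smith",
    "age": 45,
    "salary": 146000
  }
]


Sort by: salary (descending)

Sorted order:
  1. Olivia Smith (salary = 146000)
  2. Heidi Davis (salary = 106000)
  3. Karl Anderson (salary = 101000)
  4. Grace Smith (salary = 95000)
  5. Karl Thomas (salary = 78000)
  6. Carol Jackson (salary = 66000)
  7. Dave Harris (salary = 56000)

First: Olivia Smith

Olivia Smith
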